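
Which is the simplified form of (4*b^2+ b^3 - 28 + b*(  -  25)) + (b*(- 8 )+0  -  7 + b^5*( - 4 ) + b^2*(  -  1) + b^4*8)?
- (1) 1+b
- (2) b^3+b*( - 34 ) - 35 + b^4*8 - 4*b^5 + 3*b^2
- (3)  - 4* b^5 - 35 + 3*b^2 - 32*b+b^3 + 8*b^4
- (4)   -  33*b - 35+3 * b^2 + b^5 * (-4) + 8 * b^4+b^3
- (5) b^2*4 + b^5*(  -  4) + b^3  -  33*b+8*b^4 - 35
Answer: 4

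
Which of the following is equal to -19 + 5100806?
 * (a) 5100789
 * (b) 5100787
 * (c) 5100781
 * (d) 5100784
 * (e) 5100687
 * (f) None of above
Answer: b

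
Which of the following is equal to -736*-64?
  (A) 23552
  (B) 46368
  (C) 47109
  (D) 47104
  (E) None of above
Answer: D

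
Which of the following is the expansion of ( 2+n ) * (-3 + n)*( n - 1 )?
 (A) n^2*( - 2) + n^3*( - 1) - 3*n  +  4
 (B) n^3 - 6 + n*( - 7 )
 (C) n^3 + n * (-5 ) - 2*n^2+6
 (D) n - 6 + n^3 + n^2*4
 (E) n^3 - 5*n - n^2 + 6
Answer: C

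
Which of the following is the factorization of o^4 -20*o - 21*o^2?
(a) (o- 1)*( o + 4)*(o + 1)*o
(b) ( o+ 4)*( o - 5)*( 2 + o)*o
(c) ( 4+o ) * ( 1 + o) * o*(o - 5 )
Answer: c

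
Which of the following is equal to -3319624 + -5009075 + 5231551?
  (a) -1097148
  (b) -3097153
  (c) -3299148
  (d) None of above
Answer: d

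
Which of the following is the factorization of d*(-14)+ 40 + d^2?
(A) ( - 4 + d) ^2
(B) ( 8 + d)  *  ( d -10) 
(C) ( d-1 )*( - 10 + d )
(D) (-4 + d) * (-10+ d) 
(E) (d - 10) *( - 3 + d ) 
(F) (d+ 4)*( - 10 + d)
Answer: D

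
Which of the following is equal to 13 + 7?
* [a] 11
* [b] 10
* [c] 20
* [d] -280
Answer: c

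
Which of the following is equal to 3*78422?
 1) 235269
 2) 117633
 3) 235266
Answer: 3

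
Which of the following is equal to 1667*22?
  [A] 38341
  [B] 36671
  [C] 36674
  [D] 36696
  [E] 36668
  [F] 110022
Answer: C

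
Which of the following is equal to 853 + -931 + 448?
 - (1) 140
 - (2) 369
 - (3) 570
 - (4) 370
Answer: 4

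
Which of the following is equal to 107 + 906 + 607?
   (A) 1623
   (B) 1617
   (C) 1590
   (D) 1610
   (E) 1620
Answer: E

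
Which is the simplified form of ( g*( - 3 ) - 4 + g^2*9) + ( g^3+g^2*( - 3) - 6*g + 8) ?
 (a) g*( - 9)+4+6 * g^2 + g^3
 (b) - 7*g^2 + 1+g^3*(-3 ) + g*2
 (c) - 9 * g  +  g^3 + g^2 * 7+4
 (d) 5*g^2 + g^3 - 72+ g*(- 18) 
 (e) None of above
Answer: a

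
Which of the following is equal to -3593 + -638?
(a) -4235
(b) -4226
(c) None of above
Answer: c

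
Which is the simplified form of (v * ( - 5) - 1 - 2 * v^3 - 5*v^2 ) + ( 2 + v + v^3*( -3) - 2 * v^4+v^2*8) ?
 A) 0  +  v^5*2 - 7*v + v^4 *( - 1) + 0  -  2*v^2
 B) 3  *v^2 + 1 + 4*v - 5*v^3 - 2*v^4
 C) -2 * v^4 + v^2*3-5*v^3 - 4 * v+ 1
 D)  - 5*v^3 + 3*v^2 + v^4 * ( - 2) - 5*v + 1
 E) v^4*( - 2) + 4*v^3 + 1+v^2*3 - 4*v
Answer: C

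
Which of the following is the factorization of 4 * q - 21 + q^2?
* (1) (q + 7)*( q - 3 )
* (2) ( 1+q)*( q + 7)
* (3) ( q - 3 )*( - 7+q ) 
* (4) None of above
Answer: 1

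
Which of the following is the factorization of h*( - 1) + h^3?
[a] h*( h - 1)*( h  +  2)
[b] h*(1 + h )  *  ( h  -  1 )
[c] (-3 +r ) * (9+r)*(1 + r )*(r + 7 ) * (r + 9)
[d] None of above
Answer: b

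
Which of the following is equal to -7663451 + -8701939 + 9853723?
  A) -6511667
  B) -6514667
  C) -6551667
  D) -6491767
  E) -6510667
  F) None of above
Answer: A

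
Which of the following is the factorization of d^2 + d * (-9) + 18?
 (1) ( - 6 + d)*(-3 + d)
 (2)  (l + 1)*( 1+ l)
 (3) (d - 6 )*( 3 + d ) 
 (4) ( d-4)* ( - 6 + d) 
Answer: 1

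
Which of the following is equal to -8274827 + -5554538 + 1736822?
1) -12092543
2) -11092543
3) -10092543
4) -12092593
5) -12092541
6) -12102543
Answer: 1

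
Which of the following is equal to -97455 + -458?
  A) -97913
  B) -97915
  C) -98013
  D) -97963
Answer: A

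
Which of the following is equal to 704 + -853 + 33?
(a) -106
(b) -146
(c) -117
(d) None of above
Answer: d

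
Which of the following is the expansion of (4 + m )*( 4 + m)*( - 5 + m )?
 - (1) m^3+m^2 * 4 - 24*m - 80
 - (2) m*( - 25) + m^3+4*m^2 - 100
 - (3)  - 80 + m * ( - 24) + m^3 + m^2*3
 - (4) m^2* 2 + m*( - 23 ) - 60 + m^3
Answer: 3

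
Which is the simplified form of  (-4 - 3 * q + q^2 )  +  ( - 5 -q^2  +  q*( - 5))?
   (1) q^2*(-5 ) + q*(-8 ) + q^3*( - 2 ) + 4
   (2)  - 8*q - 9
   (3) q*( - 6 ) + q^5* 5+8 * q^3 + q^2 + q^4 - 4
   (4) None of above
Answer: 2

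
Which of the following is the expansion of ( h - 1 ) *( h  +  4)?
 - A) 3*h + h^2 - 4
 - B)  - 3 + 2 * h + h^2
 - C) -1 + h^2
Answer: A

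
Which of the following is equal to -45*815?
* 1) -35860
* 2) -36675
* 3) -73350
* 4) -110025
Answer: 2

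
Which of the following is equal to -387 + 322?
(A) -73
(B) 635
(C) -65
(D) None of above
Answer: C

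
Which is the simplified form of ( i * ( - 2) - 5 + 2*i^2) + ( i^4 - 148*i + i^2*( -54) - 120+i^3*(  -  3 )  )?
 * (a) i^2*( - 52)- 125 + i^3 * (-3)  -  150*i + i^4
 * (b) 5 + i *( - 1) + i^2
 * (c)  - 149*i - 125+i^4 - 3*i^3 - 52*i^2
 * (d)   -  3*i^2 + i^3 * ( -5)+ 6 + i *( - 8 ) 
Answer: a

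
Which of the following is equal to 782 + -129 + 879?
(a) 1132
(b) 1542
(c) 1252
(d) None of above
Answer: d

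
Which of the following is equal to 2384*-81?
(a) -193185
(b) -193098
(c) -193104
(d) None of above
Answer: c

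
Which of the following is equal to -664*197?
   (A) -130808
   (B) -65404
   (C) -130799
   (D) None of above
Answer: A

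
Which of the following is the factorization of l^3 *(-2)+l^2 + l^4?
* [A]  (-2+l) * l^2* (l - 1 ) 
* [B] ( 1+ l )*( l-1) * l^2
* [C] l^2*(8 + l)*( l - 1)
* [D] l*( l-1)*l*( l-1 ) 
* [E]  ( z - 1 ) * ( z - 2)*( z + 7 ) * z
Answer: D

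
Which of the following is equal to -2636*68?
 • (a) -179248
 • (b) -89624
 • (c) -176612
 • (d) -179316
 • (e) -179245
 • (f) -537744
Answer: a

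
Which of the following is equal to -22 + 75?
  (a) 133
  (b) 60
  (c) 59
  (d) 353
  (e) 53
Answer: e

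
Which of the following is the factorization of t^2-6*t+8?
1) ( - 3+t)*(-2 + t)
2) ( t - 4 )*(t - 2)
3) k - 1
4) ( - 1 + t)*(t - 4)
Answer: 2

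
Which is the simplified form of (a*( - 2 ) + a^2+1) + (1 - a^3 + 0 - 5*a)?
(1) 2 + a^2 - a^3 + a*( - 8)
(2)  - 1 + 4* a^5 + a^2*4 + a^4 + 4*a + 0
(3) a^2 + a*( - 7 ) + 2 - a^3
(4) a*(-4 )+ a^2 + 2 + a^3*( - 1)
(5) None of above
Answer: 3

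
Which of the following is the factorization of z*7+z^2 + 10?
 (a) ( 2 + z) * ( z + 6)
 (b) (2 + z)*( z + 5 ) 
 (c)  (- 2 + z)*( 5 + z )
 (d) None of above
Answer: b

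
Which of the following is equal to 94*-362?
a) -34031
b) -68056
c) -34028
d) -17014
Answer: c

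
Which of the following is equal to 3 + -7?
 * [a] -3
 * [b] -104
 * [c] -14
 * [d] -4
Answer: d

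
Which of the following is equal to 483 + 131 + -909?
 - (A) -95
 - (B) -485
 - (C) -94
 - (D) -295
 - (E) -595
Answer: D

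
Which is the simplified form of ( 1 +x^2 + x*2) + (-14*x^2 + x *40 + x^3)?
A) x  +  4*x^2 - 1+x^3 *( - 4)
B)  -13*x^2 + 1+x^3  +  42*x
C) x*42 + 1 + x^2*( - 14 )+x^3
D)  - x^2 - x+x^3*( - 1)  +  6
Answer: B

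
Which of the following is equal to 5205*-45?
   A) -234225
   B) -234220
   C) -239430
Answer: A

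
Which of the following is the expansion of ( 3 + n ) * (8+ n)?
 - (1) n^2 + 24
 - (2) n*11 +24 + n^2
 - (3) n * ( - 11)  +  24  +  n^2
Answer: 2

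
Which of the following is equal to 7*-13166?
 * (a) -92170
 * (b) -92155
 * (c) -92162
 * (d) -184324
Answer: c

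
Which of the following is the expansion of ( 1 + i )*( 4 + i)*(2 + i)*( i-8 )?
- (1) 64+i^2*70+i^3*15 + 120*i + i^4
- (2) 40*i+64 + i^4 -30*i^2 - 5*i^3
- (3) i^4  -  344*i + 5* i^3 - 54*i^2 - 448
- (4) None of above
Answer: 4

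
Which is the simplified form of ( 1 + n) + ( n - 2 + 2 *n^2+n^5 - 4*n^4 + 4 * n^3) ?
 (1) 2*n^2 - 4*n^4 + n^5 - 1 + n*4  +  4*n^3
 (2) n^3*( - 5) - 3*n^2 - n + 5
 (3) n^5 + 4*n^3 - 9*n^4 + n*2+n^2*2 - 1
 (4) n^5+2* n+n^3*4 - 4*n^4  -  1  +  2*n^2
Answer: 4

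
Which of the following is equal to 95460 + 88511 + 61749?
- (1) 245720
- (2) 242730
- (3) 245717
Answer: 1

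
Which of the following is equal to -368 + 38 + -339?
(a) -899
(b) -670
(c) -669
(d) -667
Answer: c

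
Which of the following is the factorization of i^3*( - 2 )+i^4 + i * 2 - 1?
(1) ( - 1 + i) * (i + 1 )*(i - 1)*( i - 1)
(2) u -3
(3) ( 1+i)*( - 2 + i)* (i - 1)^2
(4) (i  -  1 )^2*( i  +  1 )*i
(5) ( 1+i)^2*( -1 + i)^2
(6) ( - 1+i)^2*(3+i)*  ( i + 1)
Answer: 1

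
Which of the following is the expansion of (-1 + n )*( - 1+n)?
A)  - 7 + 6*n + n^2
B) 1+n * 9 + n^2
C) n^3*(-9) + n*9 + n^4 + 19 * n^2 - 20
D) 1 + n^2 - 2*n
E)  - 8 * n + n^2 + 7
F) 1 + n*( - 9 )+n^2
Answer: D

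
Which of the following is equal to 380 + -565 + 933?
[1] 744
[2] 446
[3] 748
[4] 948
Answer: 3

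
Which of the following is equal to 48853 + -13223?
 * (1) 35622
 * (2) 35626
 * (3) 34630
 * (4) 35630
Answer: 4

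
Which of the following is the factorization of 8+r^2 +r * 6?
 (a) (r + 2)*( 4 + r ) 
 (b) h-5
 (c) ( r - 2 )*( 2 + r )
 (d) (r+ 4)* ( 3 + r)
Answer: a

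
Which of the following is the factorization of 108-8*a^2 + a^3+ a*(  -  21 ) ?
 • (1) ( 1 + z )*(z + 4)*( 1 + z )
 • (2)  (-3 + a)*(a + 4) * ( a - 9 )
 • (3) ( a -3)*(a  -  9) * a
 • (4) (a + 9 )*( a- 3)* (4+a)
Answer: 2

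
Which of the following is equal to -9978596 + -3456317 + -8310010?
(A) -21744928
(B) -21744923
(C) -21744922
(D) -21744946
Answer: B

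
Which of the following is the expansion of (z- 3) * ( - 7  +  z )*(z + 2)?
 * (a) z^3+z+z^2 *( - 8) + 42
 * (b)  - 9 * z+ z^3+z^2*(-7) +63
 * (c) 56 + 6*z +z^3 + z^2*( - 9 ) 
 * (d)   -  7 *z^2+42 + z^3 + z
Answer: a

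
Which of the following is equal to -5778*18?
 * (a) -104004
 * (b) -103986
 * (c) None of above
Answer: a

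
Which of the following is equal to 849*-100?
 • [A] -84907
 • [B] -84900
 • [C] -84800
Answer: B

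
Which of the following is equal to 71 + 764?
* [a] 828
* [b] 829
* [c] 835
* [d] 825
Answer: c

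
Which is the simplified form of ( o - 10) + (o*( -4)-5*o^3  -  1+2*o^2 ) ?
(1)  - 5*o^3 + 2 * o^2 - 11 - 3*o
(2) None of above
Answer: 1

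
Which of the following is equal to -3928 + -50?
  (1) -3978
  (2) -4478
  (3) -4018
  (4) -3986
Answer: 1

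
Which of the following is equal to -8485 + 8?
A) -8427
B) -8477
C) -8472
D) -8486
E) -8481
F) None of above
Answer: B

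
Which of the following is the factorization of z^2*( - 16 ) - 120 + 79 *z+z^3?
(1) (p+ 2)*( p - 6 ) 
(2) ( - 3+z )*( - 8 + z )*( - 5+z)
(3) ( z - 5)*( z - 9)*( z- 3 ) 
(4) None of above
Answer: 2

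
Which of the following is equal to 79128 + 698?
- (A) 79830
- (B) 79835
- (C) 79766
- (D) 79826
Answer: D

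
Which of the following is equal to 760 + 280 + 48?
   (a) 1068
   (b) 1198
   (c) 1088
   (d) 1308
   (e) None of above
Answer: c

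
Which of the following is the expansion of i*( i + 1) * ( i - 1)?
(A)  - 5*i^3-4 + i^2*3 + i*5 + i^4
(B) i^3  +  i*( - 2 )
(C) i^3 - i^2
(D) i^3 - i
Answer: D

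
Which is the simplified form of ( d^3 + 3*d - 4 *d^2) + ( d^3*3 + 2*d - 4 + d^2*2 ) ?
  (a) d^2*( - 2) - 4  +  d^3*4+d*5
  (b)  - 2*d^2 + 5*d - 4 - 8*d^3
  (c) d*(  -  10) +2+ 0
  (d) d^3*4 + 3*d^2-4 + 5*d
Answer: a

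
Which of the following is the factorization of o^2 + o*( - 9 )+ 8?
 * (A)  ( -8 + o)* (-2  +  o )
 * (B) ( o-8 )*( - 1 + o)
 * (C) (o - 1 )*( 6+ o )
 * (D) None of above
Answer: B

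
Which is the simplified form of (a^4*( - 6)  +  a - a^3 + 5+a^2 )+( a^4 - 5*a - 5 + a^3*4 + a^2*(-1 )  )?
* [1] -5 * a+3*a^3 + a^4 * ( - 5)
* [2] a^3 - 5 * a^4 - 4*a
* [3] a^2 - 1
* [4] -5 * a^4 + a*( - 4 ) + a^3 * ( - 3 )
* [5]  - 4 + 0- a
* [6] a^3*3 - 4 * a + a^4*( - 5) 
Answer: 6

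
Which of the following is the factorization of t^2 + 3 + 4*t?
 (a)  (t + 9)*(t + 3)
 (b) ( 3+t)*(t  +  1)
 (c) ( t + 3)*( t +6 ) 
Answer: b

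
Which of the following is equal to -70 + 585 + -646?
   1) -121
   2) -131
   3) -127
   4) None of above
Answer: 2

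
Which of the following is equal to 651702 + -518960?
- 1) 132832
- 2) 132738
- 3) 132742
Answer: 3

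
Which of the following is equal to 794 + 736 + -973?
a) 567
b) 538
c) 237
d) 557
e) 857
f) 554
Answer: d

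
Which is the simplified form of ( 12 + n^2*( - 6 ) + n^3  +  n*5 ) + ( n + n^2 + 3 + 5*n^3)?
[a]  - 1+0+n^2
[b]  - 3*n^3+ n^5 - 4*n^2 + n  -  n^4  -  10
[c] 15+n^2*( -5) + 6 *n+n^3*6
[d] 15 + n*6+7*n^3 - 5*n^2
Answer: c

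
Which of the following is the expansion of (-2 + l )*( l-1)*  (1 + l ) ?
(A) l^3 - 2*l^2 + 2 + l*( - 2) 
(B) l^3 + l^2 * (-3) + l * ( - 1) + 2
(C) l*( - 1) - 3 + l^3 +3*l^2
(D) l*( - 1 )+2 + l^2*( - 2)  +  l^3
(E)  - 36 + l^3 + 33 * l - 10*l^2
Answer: D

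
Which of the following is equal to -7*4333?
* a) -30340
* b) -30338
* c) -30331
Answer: c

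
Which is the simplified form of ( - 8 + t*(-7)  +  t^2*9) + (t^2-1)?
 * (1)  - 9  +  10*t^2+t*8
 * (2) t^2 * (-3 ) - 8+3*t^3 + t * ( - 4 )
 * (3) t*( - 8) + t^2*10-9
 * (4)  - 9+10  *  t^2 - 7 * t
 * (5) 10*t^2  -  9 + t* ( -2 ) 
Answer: 4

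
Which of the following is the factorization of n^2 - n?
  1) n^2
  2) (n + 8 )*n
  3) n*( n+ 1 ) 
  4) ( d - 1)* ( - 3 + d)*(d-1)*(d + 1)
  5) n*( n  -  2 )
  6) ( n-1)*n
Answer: 6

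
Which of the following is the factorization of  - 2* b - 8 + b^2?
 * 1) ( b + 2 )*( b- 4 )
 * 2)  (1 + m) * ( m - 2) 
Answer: 1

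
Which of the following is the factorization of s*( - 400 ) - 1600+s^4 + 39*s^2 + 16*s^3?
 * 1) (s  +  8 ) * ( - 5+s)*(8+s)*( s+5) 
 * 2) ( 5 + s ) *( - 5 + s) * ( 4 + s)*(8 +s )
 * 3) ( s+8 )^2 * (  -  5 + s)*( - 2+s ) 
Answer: 1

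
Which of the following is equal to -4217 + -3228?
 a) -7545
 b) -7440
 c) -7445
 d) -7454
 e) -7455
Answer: c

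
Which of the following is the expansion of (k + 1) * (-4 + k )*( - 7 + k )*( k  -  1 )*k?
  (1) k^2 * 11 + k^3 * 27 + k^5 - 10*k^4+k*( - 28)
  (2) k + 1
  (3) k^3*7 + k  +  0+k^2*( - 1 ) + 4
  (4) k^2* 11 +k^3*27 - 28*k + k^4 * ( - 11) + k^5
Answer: 4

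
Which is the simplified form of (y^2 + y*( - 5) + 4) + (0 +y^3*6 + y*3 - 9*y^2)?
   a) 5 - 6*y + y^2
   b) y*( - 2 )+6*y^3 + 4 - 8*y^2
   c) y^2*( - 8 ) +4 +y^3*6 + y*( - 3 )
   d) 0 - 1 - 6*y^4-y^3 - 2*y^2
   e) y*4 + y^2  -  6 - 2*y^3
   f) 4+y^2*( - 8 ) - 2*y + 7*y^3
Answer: b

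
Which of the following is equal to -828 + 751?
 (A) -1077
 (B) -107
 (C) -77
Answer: C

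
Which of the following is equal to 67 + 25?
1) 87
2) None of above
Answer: 2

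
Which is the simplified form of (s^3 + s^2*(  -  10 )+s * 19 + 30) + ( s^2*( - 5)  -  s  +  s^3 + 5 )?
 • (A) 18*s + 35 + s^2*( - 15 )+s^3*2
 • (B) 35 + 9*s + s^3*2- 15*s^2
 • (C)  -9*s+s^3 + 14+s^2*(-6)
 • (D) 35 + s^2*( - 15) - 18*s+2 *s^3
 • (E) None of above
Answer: A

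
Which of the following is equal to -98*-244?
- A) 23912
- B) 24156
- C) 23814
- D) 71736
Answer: A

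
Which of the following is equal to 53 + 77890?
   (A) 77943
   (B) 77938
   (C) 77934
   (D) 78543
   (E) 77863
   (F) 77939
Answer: A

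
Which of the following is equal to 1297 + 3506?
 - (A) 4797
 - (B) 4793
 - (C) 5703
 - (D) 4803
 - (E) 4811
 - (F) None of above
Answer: D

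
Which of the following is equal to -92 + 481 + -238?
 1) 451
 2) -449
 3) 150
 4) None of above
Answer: 4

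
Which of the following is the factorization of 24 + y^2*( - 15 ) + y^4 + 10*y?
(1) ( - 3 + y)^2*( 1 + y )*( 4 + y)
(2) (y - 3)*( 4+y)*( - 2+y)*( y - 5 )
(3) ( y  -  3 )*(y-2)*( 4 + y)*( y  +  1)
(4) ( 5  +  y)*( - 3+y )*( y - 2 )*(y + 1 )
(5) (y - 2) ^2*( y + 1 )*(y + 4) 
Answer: 3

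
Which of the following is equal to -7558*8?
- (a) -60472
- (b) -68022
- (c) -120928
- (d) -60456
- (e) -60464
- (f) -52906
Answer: e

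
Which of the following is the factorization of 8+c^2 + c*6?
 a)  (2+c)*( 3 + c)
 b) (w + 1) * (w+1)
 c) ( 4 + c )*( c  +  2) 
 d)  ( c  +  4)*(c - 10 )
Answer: c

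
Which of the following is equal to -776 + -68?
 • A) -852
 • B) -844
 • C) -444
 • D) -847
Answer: B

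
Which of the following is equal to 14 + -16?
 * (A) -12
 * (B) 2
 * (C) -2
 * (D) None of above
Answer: C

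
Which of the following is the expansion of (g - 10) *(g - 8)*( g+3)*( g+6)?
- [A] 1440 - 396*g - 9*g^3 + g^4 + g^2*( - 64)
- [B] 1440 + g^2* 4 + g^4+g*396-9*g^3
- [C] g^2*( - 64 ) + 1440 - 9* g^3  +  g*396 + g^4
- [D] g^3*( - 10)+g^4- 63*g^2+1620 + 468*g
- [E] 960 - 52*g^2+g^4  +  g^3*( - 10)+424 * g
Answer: C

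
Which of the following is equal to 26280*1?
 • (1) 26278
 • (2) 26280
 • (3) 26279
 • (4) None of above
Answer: 2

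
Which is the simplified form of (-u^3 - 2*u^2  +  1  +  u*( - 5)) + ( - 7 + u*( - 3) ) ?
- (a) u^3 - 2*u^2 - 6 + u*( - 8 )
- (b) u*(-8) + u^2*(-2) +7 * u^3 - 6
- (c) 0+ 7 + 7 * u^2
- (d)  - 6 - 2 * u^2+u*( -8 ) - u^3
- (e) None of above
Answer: d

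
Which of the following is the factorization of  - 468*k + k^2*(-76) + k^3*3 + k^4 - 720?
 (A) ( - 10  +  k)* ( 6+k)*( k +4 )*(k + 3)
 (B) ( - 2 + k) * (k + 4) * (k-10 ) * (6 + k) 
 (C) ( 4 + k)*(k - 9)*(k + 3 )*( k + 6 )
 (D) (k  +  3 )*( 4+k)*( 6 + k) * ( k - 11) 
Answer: A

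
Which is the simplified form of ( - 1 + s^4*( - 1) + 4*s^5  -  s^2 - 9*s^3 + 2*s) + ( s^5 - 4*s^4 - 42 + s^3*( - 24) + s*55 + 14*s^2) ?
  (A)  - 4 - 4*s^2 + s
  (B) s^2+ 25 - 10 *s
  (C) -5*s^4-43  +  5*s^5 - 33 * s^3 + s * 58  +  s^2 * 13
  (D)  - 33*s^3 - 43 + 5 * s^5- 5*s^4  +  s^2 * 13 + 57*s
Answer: D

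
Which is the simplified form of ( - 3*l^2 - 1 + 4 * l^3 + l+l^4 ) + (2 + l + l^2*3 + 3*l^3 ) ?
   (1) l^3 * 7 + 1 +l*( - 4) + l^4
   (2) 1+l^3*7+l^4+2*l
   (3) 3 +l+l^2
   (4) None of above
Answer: 2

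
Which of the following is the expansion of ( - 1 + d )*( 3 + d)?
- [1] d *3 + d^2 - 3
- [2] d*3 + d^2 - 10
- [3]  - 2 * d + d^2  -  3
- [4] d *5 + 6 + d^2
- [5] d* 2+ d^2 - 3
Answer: 5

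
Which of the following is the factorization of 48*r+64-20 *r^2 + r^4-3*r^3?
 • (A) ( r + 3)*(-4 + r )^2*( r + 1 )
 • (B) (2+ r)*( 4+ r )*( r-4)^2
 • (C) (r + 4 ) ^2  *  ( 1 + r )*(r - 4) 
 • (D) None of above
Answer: D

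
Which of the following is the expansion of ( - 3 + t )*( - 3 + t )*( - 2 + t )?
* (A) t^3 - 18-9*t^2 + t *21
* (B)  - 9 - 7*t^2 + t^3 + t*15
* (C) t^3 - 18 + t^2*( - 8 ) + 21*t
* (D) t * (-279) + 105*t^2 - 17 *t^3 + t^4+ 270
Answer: C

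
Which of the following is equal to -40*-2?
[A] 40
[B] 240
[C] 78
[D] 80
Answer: D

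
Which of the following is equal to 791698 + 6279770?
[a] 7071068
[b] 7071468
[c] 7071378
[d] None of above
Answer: b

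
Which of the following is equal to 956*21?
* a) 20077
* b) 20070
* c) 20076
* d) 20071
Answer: c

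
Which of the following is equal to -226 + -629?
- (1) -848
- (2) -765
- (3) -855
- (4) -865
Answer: 3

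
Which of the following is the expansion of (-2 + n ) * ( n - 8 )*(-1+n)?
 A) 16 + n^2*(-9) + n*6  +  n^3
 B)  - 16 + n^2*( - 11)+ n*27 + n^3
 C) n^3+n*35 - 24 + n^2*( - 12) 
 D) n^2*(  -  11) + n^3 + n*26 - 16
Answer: D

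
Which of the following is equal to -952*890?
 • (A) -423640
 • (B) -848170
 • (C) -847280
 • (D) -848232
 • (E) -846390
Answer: C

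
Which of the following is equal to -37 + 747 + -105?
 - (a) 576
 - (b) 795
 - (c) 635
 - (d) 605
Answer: d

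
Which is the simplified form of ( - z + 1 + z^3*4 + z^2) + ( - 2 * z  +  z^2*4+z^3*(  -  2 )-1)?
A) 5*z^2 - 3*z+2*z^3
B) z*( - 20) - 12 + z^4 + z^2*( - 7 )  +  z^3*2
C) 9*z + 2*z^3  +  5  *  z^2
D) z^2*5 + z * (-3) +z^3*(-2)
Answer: A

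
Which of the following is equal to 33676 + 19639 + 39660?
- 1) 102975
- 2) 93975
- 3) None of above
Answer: 3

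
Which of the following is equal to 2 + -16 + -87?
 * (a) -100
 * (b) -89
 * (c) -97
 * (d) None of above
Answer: d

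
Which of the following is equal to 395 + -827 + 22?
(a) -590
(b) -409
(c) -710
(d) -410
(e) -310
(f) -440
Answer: d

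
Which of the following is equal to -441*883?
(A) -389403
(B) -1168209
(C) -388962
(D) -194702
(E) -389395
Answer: A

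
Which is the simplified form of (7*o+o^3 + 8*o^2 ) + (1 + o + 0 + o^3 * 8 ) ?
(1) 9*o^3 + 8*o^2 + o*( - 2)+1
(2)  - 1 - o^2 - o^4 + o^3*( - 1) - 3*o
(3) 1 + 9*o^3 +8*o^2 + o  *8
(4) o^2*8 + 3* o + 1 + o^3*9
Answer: 3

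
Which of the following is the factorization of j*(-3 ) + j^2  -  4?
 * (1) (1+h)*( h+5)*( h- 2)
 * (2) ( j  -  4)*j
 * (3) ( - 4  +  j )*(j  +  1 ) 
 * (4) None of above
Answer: 3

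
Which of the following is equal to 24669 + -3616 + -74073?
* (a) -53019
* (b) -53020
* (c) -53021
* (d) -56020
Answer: b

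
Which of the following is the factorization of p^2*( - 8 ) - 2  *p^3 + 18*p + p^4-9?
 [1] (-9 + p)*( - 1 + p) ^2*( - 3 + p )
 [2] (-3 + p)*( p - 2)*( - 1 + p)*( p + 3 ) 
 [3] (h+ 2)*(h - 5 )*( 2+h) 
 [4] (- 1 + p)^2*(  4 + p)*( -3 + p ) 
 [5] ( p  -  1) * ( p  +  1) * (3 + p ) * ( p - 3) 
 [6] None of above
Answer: 6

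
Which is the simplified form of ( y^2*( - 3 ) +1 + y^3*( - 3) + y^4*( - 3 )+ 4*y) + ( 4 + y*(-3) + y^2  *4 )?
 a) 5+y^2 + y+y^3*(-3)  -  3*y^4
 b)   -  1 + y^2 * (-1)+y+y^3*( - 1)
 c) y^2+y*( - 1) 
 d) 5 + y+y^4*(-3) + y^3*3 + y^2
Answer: a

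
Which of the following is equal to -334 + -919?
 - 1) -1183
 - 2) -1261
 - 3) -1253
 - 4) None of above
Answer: 3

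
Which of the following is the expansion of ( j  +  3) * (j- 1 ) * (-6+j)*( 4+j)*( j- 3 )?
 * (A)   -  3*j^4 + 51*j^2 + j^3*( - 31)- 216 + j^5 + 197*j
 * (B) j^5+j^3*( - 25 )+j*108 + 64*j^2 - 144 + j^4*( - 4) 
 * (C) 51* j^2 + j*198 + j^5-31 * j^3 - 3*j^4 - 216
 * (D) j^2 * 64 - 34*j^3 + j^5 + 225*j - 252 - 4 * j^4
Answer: C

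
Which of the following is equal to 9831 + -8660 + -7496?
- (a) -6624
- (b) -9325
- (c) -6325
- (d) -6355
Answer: c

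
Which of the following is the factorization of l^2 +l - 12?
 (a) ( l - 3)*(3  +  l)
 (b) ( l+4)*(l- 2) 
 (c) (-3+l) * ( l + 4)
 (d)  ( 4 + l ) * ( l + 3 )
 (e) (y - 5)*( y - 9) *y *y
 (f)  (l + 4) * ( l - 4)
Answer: c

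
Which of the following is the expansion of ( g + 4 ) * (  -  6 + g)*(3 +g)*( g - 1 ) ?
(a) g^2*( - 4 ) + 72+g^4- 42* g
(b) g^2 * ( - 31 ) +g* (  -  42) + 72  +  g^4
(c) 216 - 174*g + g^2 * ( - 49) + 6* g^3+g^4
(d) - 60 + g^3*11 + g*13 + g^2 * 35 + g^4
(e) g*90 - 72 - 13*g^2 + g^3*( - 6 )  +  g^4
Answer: b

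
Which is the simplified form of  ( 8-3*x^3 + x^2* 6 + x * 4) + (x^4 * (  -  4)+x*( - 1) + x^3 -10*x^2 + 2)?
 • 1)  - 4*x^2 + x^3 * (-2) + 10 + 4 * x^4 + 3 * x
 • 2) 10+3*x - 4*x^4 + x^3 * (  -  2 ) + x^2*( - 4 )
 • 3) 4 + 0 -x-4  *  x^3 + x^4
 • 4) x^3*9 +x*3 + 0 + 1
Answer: 2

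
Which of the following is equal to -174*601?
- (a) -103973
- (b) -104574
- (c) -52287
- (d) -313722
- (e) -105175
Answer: b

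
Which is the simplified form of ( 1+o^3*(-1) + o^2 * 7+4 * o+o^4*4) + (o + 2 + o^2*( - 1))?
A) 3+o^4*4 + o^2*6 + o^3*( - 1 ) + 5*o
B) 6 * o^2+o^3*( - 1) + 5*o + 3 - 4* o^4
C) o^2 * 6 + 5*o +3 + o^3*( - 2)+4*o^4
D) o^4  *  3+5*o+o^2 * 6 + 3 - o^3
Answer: A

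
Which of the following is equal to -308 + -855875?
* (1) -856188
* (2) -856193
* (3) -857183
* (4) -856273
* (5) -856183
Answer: 5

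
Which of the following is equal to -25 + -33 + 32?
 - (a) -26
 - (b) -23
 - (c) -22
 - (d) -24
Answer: a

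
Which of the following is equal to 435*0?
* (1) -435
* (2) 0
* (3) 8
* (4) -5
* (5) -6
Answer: 2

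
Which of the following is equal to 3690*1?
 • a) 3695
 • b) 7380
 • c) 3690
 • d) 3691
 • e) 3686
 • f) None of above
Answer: c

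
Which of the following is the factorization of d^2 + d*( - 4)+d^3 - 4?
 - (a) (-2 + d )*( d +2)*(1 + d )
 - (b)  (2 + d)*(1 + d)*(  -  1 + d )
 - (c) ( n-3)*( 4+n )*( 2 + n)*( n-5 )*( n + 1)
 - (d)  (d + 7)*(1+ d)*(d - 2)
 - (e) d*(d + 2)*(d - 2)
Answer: a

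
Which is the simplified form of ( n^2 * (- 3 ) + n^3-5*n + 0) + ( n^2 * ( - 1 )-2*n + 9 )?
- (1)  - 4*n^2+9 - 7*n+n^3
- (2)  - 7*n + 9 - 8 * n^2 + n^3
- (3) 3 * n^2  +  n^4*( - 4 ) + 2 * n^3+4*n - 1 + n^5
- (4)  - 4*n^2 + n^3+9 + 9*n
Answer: 1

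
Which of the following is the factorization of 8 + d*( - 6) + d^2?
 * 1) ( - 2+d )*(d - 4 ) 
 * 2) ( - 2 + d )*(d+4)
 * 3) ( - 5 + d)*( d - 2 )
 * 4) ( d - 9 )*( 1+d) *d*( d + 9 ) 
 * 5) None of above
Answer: 1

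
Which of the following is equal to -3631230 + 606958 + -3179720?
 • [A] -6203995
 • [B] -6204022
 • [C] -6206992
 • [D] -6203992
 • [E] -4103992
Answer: D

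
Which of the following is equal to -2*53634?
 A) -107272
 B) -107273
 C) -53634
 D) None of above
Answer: D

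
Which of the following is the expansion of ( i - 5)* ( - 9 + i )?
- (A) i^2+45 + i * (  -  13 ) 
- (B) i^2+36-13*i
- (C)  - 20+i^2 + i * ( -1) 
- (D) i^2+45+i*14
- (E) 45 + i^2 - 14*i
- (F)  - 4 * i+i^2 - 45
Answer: E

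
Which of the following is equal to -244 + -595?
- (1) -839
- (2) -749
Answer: 1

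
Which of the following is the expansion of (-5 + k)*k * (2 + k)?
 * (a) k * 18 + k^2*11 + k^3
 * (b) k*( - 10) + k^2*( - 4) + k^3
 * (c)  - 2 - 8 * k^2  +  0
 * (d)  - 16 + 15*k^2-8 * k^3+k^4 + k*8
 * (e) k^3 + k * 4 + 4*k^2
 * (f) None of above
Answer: f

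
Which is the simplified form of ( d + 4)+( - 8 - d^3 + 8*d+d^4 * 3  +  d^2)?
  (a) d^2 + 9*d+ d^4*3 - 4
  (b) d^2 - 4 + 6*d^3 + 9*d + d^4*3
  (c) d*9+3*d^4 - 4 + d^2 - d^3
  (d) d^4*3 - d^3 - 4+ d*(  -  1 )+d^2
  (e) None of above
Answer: c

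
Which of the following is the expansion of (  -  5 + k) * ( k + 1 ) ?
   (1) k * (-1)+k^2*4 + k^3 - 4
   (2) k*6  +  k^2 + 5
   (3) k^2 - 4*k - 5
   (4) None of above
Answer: 3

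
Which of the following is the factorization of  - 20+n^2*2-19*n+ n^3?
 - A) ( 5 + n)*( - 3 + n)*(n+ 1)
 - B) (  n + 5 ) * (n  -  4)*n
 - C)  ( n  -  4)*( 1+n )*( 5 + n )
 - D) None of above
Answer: C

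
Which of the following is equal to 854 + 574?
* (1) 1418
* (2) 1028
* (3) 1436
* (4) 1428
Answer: 4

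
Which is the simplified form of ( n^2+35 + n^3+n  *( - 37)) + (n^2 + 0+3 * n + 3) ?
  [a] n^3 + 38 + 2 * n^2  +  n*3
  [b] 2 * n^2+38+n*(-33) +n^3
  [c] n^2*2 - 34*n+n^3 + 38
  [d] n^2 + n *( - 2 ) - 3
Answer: c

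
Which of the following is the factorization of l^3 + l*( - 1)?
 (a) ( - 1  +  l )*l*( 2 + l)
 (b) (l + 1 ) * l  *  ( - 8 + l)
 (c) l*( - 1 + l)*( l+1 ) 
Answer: c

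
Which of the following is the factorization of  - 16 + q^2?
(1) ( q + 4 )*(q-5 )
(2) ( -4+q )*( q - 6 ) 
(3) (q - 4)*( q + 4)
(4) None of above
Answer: 3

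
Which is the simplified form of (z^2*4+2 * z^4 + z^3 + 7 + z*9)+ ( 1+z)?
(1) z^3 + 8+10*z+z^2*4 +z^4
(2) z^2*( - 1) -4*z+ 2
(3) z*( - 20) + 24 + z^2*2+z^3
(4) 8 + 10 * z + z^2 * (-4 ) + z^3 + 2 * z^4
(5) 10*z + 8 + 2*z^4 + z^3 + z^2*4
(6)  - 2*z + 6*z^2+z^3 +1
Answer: 5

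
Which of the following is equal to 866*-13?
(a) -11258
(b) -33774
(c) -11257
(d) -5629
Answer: a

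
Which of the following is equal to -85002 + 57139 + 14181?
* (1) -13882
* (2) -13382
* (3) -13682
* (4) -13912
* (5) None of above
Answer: 3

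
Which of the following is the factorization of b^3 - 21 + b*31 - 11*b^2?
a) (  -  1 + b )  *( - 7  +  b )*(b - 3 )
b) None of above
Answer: a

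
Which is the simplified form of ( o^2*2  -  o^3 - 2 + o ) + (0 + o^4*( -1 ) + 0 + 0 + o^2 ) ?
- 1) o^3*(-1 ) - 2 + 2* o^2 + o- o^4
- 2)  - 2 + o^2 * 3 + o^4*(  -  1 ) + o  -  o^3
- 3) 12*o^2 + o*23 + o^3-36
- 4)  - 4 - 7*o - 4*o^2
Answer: 2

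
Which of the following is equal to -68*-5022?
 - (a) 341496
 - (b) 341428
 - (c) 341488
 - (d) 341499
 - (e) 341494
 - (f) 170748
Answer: a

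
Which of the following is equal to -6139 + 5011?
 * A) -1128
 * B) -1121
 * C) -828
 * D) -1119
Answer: A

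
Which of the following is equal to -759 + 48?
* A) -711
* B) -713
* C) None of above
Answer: A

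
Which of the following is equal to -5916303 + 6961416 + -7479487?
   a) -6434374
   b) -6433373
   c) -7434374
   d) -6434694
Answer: a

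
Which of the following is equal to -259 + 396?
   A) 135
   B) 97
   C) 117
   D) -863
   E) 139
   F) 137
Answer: F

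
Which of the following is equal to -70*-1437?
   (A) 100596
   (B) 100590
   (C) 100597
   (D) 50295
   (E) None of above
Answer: B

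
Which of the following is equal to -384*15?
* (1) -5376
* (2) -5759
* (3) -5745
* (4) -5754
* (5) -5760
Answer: 5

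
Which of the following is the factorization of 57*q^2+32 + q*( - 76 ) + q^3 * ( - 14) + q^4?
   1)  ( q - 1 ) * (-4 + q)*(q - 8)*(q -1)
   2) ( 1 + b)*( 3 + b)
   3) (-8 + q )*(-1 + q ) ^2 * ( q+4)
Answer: 1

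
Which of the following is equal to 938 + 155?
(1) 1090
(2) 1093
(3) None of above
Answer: 2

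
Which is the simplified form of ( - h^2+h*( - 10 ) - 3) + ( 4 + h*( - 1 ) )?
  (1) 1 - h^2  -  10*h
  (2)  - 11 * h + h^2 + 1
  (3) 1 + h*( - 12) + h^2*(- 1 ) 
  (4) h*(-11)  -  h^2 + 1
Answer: 4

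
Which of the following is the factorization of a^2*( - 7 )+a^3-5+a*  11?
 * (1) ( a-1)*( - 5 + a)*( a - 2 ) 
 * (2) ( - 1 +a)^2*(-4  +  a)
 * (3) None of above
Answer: 3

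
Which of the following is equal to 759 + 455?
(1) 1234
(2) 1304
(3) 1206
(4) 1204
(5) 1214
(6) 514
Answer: 5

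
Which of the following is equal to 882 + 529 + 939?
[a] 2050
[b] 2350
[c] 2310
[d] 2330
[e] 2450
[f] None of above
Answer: b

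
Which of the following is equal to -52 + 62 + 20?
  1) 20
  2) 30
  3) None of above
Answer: 2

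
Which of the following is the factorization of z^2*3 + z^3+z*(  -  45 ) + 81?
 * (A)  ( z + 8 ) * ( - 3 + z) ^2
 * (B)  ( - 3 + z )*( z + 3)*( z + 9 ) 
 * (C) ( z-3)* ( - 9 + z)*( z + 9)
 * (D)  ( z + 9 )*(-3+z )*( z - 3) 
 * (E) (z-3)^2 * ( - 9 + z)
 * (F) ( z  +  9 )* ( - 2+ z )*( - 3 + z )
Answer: D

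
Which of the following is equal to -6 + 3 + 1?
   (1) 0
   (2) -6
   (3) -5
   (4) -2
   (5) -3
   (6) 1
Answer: 4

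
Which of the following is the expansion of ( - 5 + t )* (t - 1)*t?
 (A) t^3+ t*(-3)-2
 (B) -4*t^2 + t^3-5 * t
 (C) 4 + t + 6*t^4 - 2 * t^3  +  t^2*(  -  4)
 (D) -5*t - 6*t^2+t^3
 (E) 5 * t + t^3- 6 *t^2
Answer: E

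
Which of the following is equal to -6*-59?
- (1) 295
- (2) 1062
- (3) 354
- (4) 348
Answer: 3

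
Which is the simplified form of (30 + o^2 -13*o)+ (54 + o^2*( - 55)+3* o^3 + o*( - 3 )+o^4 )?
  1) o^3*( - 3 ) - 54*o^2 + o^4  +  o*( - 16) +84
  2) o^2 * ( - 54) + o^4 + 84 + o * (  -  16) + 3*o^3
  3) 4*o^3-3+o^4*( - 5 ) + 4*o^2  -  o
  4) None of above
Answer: 2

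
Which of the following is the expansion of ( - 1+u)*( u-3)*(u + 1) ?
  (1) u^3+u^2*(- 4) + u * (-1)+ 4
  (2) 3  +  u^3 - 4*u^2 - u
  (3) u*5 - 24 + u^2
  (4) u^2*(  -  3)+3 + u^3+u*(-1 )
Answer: 4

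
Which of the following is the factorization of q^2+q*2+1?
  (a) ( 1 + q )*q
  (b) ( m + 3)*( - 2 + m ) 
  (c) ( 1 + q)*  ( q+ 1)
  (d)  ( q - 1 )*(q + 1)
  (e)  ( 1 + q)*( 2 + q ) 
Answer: c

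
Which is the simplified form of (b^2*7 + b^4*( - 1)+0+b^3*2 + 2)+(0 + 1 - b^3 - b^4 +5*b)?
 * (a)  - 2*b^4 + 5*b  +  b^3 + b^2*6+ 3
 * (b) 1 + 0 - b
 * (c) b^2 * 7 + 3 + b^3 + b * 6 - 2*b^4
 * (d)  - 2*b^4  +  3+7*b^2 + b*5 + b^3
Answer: d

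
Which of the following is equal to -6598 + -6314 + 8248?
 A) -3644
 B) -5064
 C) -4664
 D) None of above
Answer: C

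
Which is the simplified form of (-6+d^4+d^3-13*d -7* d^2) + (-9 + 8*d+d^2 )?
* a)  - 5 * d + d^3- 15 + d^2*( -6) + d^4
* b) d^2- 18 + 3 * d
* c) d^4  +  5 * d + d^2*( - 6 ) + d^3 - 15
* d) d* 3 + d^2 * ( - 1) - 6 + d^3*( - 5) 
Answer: a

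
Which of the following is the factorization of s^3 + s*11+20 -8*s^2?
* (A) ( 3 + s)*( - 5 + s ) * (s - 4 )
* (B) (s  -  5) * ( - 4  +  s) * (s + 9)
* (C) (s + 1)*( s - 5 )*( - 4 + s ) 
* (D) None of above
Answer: C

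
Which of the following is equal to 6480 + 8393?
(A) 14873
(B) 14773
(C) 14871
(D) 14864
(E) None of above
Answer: A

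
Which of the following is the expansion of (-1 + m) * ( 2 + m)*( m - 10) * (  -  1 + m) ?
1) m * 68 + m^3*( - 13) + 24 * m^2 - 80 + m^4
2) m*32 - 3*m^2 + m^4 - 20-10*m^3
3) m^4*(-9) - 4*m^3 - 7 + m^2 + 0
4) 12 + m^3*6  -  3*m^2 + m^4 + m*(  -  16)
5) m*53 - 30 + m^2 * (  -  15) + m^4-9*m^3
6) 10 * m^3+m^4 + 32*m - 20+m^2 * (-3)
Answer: 2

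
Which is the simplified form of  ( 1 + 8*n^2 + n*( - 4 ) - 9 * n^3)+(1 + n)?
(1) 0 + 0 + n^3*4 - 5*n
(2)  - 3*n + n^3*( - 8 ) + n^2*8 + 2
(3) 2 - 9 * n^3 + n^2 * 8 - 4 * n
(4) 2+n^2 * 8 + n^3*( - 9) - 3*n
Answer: 4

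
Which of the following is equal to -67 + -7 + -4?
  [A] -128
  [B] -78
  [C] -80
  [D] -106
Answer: B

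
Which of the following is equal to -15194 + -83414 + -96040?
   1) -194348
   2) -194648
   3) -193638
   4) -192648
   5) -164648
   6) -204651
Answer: 2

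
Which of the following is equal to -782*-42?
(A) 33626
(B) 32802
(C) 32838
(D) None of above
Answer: D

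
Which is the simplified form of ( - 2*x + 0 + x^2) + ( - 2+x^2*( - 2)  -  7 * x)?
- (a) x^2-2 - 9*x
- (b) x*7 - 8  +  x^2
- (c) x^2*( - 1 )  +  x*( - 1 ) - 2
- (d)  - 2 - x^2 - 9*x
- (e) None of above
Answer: d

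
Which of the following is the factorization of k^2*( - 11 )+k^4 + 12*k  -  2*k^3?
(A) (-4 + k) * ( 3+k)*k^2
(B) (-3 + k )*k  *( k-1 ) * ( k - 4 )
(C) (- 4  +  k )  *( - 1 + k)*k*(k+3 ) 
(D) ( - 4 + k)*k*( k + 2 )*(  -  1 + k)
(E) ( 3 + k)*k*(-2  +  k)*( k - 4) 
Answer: C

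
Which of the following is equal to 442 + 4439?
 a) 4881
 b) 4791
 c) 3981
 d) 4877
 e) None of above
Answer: a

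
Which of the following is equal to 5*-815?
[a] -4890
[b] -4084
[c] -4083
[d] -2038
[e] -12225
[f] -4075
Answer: f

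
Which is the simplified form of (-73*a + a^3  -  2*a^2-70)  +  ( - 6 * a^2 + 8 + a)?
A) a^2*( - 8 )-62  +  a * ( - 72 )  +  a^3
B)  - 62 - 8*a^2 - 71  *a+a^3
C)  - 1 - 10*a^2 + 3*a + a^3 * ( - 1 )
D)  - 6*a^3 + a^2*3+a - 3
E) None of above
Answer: A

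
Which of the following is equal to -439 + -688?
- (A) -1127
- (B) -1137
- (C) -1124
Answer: A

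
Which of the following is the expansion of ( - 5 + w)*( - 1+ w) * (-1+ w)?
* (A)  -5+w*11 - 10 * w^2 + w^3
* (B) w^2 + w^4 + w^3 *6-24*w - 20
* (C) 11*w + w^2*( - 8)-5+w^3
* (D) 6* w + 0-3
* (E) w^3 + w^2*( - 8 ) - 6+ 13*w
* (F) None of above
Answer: F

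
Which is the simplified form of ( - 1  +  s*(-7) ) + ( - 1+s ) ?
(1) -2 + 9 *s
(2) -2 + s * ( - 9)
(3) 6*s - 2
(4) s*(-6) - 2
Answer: 4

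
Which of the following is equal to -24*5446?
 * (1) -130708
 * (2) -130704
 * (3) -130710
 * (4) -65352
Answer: 2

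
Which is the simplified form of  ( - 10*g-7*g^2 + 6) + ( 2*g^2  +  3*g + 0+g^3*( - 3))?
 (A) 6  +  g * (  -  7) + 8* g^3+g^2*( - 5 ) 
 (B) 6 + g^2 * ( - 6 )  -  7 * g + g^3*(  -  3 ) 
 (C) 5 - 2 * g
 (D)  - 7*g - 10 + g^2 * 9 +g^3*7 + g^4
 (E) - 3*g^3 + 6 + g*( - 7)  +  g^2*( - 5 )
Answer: E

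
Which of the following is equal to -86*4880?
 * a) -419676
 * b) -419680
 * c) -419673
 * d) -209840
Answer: b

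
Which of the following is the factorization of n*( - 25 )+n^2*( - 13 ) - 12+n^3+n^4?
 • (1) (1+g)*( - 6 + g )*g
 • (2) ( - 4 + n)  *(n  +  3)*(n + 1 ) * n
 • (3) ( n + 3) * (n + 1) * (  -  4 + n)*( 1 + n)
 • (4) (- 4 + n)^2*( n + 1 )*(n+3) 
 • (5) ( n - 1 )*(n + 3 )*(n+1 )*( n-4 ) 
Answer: 3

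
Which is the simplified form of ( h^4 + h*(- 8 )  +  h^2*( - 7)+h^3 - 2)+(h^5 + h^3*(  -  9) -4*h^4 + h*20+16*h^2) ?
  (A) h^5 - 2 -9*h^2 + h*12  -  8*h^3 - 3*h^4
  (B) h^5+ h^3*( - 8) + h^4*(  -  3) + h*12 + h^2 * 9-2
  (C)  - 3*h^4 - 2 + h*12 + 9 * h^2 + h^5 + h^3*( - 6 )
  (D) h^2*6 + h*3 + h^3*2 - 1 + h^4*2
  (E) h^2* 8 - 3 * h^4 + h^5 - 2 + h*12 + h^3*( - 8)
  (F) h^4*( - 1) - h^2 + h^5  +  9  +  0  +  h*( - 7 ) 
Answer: B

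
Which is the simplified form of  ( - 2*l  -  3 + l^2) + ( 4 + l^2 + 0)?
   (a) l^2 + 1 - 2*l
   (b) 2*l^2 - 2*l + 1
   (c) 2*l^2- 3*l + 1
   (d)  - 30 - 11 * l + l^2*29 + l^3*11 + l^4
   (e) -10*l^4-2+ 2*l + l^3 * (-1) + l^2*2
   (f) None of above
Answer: b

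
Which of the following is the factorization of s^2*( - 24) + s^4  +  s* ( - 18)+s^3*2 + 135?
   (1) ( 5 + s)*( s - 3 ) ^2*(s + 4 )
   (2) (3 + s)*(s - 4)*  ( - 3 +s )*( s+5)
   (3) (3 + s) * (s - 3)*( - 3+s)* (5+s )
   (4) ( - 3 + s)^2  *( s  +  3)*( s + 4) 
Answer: 3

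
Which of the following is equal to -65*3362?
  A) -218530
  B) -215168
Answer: A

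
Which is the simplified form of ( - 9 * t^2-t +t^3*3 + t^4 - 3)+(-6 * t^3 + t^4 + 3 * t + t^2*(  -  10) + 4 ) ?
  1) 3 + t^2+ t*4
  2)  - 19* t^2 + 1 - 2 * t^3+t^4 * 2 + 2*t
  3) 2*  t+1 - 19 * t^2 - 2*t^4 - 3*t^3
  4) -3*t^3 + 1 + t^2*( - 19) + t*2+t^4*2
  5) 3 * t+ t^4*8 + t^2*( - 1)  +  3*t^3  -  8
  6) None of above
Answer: 4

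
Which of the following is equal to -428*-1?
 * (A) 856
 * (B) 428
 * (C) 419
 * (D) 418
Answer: B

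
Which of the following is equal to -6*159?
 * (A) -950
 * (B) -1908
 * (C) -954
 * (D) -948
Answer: C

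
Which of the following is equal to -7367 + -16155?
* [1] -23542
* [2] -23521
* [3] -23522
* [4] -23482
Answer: 3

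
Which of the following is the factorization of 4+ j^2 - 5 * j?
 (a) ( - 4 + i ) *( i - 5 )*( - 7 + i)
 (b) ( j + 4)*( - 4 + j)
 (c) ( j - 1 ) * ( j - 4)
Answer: c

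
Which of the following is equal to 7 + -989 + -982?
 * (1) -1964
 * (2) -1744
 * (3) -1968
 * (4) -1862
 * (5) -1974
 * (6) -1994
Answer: 1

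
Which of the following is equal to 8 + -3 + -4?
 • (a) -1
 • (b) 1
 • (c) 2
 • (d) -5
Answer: b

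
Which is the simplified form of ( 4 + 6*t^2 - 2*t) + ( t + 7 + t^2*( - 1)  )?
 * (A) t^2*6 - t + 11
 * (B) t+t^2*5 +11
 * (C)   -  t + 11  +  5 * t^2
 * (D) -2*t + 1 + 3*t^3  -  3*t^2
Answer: C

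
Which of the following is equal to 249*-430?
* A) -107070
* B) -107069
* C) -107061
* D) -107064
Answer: A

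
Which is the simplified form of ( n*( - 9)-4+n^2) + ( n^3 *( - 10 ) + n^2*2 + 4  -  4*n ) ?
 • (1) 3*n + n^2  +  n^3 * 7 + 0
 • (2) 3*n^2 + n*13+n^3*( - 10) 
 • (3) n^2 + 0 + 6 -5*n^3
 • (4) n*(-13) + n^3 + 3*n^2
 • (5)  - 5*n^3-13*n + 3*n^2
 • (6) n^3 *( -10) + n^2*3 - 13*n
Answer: 6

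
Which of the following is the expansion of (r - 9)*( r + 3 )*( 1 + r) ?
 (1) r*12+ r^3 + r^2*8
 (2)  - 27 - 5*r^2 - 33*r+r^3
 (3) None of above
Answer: 2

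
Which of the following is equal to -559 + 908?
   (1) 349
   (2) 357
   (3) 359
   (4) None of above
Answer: 1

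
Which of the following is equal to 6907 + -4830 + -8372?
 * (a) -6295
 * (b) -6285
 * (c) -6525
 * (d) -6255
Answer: a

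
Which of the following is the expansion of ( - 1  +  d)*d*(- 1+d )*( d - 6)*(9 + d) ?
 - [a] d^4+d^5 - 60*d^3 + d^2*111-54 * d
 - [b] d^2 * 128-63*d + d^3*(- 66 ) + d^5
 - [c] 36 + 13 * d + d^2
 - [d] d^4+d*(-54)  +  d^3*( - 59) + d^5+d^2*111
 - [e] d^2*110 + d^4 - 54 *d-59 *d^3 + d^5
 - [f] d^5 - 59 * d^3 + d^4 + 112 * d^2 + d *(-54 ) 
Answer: d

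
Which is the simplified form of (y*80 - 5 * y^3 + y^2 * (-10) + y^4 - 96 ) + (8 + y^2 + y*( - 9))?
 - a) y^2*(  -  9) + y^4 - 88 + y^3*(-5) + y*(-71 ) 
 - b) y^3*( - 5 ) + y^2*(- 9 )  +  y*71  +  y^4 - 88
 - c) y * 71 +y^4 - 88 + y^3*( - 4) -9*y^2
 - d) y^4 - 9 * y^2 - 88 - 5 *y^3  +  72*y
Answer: b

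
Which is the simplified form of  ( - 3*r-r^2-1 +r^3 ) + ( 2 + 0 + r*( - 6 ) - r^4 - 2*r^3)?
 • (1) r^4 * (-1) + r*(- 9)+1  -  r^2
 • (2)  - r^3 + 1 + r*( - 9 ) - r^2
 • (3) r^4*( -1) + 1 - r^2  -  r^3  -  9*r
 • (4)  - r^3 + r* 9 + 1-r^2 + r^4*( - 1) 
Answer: 3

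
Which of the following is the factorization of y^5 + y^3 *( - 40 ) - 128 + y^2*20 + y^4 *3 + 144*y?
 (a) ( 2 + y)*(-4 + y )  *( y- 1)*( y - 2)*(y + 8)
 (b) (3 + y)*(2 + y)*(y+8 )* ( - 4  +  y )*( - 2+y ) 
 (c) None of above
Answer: a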